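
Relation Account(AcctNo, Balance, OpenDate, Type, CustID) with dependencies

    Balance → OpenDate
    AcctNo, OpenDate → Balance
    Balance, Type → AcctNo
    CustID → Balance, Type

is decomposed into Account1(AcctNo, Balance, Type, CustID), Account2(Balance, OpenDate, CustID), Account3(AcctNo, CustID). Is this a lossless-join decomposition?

Yes

Chase test. Columns are AcctNo, Balance, OpenDate, Type, CustID; row i has aⱼ where attribute j ∈ Accounti, else bᵢⱼ.
Initial tableau (one row per fragment):
  row 1: a1 a2 b13 a4 a5
  row 2: b21 a2 a3 b24 a5
  row 3: a1 b32 b33 b34 a5
Rows 1 and 2 agree on Balance; apply Balance→OpenDate and equate their OpenDate entries.
Rows 1 and 2 agree on CustID; apply CustID→Balance, Type and equate their Balance, Type entries.
Rows 1 and 3 agree on CustID; apply CustID→Balance, Type and equate their Balance, Type entries.
Rows 1 and 3 agree on Balance; apply Balance→OpenDate and equate their OpenDate entries.
Rows 1 and 2 agree on Balance, Type; apply Balance, Type→AcctNo and equate their AcctNo entries.
Row 1 is now all distinguished symbols — the join is lossless.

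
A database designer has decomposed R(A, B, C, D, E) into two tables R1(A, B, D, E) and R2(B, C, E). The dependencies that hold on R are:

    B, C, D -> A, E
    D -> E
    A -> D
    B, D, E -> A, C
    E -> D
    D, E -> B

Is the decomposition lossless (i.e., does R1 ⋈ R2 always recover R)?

Yes

Common attributes: R1 ∩ R2 = {B, E}.
Closure of {B, E}: E → D applies, adding D; B, D, E → A, C applies, adding A, C. So (B, E)⁺ = {A, B, C, D, E}.
This closure contains every attribute of R1, so R1 ∩ R2 → R1. The join is lossless.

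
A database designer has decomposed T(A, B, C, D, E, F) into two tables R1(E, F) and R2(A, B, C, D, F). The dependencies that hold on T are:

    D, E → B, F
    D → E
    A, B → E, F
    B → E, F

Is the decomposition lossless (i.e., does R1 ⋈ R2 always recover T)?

No

Common attributes: R1 ∩ R2 = {F}.
No dependency enlarges {F}, so (F)⁺ = {F}.
The closure contains neither all of R1 = {E, F} nor all of R2 = {A, B, C, D, F}, so the common attributes are not a superkey of either fragment. The join is lossy.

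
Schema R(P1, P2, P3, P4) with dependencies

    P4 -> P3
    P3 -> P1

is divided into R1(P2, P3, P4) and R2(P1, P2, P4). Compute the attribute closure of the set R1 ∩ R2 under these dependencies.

R1 ∩ R2 = {P2, P4}.
P4 → P3 applies, adding P3
P3 → P1 applies, adding P1
Closure: {P1, P2, P3, P4}.

P1, P2, P3, P4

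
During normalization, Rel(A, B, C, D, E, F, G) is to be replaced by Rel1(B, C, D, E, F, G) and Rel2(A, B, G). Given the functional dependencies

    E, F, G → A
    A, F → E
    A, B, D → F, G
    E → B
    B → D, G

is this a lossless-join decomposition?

Common attributes: Rel1 ∩ Rel2 = {B, G}.
Closure of {B, G}: B → D, G applies, adding D. So (B, G)⁺ = {B, D, G}.
The closure contains neither all of Rel1 = {B, C, D, E, F, G} nor all of Rel2 = {A, B, G}, so the common attributes are not a superkey of either fragment. The join is lossy.

No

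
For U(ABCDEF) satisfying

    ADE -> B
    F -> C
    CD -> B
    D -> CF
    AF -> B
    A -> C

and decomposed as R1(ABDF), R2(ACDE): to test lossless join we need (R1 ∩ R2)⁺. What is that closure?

ABCDF

R1 ∩ R2 = {AD}.
D → CF applies, adding CF
AF → B applies, adding B
Closure: {ABCDF}.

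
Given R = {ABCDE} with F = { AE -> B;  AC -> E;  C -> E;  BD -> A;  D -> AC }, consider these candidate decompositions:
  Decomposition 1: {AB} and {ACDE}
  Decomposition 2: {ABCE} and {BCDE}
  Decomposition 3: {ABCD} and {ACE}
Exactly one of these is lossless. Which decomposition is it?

Decomposition 1: common = {A}, closure = {A} → lossy.
Decomposition 2: common = {BCE}, closure = {BCE} → lossy.
Decomposition 3: common = {AC}, closure = {ABCE} → lossless.

Decomposition 3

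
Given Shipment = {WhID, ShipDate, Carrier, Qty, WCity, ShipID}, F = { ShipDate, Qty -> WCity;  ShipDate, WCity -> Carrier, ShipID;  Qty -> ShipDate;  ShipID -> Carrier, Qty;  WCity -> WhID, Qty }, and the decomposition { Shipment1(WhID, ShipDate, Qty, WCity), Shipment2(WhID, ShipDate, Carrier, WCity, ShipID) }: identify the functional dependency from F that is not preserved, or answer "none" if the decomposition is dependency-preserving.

none

ShipDate, Qty → WCity lies within Shipment1.
ShipDate, WCity → Carrier, ShipID lies within Shipment2.
Qty → ShipDate lies within Shipment1.
ShipID → Carrier, Qty: restricted closure across fragments reaches Carrier, Qty.
WCity → WhID, Qty lies within Shipment1.
Every dependency is enforceable on the fragments, so the decomposition is dependency-preserving.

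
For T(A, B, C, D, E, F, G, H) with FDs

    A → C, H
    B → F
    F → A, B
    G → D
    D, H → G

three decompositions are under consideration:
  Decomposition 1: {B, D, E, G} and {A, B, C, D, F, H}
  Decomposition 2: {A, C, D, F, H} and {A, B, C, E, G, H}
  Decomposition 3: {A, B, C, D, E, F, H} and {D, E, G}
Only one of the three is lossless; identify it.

Decomposition 1

Decomposition 1: common = {B, D}, closure = {A, B, C, D, F, G, H} → lossless.
Decomposition 2: common = {A, C, H}, closure = {A, C, H} → lossy.
Decomposition 3: common = {D, E}, closure = {D, E} → lossy.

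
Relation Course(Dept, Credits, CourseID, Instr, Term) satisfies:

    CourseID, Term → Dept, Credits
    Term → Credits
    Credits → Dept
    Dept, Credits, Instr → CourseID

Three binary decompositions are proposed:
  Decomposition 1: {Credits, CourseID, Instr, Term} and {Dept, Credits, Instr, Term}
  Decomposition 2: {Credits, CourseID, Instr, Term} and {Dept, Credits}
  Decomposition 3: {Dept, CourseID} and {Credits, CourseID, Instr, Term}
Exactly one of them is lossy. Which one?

Decomposition 3

Decomposition 1: common = {Credits, Instr, Term}, closure = {Dept, Credits, CourseID, Instr, Term} → lossless.
Decomposition 2: common = {Credits}, closure = {Dept, Credits} → lossless.
Decomposition 3: common = {CourseID}, closure = {CourseID} → lossy.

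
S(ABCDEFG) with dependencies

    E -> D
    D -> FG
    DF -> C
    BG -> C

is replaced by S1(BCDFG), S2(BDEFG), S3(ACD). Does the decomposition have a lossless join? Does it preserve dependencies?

Lossless test (chase): Rows 1 and 3 agree on D; apply D→FG and equate their FG entries. Rows 1 and 2 agree on DF; apply DF→C and equate their C entries. No row becomes fully distinguished — the join is lossy.
Dependency preservation: every FD's attributes lie within a single fragment, so each can be enforced locally — preserved.

lossy but dependency-preserving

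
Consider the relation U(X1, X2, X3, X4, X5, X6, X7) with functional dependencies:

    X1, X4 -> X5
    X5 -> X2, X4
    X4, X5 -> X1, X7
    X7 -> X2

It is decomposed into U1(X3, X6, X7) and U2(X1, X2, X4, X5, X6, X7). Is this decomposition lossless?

No

Common attributes: U1 ∩ U2 = {X6, X7}.
Closure of {X6, X7}: X7 → X2 applies, adding X2. So (X6, X7)⁺ = {X2, X6, X7}.
The closure contains neither all of U1 = {X3, X6, X7} nor all of U2 = {X1, X2, X4, X5, X6, X7}, so the common attributes are not a superkey of either fragment. The join is lossy.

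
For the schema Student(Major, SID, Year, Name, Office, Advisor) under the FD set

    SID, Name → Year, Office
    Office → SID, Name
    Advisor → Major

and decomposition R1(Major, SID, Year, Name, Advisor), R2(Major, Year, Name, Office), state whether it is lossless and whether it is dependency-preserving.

lossy and not dependency-preserving

Lossless test: (Major, Year, Name)⁺ = {Major, Year, Name}, which is a superkey of neither fragment — lossy.
Dependency preservation: the restricted closure of {SID, Name} across the fragments never reaches {Year, Office}, so SID, Name → Year, Office cannot be enforced without a join — not preserved.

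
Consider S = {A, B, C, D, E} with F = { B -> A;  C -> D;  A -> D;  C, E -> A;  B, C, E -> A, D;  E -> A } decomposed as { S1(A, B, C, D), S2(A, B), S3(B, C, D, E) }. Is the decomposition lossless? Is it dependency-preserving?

Lossless test (chase): Rows 1 and 3 agree on B; apply B→A and equate their A entries. Rows 1 and 2 agree on A; apply A→D and equate their D entries. Row 3 is now all distinguished symbols — the join is lossless.
Dependency preservation: the restricted closure of {C, E} across the fragments never reaches {A}, so C, E → A cannot be enforced without a join — not preserved.

lossless but not dependency-preserving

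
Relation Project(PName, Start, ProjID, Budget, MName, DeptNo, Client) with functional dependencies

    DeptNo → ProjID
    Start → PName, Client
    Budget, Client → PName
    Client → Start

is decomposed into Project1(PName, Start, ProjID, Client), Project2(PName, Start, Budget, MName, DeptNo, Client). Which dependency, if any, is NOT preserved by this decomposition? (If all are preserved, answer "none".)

DeptNo → ProjID

Check DeptNo → ProjID: no single fragment contains all of {ProjID, DeptNo}, and the restricted closure of {DeptNo} across the fragments never reaches {ProjID}.
Start → PName, Client is preserved.
Budget, Client → PName is preserved.
Client → Start is preserved.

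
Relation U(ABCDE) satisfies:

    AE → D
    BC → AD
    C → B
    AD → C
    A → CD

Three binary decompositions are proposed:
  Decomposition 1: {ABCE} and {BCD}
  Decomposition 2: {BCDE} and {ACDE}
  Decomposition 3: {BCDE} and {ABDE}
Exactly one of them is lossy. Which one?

Decomposition 3

Decomposition 1: common = {BC}, closure = {ABCD} → lossless.
Decomposition 2: common = {CDE}, closure = {ABCDE} → lossless.
Decomposition 3: common = {BDE}, closure = {BDE} → lossy.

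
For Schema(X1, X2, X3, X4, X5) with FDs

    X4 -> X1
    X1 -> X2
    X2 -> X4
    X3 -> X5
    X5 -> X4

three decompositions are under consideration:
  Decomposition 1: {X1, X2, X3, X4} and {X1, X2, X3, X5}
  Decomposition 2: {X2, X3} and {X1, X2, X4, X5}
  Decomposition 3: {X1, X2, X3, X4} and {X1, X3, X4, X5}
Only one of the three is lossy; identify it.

Decomposition 1: common = {X1, X2, X3}, closure = {X1, X2, X3, X4, X5} → lossless.
Decomposition 2: common = {X2}, closure = {X1, X2, X4} → lossy.
Decomposition 3: common = {X1, X3, X4}, closure = {X1, X2, X3, X4, X5} → lossless.

Decomposition 2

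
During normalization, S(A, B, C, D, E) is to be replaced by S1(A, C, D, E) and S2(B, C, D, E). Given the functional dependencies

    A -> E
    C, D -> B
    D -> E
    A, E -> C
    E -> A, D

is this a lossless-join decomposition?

Common attributes: S1 ∩ S2 = {C, D, E}.
Closure of {C, D, E}: C, D → B applies, adding B; E → A, D applies, adding A. So (C, D, E)⁺ = {A, B, C, D, E}.
This closure contains every attribute of S1, so S1 ∩ S2 → S1. The join is lossless.

Yes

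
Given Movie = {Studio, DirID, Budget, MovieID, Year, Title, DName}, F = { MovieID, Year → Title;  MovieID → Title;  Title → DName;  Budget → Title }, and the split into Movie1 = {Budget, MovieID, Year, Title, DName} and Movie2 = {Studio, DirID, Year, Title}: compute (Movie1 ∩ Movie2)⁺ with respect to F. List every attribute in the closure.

Movie1 ∩ Movie2 = {Year, Title}.
Title → DName applies, adding DName
Closure: {Year, Title, DName}.

Year, Title, DName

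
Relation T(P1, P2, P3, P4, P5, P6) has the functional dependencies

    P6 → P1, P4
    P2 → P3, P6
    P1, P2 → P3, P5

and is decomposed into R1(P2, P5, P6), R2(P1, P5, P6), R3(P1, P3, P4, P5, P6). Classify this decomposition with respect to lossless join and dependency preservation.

lossy and not dependency-preserving

Lossless test (chase): Rows 1 and 2 agree on P6; apply P6→P1, P4 and equate their P1, P4 entries. Rows 1 and 3 agree on P6; apply P6→P1, P4 and equate their P1, P4 entries. No row becomes fully distinguished — the join is lossy.
Dependency preservation: the restricted closure of {P2} across the fragments never reaches {P3, P6}, so P2 → P3, P6 cannot be enforced without a join — not preserved.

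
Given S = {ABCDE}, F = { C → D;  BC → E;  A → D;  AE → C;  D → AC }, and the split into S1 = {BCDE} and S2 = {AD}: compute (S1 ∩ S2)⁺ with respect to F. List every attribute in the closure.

S1 ∩ S2 = {D}.
D → AC applies, adding AC
Closure: {ACD}.

ACD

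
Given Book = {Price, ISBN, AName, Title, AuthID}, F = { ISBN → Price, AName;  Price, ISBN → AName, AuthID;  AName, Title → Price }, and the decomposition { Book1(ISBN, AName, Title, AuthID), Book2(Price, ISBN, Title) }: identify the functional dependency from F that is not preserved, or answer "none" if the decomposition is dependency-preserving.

Check AName, Title → Price: no single fragment contains all of {Price, AName, Title}, and the restricted closure of {AName, Title} across the fragments never reaches {Price}.
ISBN → Price, AName is preserved.
Price, ISBN → AName, AuthID is preserved.

AName, Title → Price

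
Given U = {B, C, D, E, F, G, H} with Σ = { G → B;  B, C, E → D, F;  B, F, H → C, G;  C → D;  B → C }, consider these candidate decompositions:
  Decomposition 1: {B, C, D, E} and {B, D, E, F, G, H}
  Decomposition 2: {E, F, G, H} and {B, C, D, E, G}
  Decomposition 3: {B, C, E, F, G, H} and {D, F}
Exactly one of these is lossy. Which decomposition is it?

Decomposition 1: common = {B, D, E}, closure = {B, C, D, E, F} → lossless.
Decomposition 2: common = {E, G}, closure = {B, C, D, E, F, G} → lossless.
Decomposition 3: common = {F}, closure = {F} → lossy.

Decomposition 3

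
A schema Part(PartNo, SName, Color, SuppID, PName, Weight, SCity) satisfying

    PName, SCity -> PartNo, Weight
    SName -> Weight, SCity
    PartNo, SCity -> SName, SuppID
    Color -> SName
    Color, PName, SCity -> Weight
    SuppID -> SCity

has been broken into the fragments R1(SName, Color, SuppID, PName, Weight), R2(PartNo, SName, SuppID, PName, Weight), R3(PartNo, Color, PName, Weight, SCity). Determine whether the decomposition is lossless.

Chase test. Columns are PartNo, SName, Color, SuppID, PName, Weight, SCity; row i has aⱼ where attribute j ∈ Ri, else bᵢⱼ.
Initial tableau (one row per fragment):
  row 1: b11 a2 a3 a4 a5 a6 b17
  row 2: a1 a2 b23 a4 a5 a6 b27
  row 3: a1 b32 a3 b34 a5 a6 a7
Rows 1 and 2 agree on SName; apply SName→Weight, SCity and equate their Weight, SCity entries.
Rows 1 and 3 agree on Color; apply Color→SName and equate their SName entries.
Rows 1 and 2 agree on PName, SCity; apply PName, SCity→PartNo, Weight and equate their PartNo, Weight entries.
Rows 1 and 3 agree on SName; apply SName→Weight, SCity and equate their Weight, SCity entries.
Rows 1 and 3 agree on PartNo, SCity; apply PartNo, SCity→SName, SuppID and equate their SName, SuppID entries.
Row 1 is now all distinguished symbols — the join is lossless.

Yes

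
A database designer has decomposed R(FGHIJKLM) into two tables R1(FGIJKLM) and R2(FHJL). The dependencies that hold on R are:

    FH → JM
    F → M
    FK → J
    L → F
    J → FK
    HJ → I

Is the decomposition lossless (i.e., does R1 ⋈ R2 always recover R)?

Common attributes: R1 ∩ R2 = {FJL}.
Closure of {FJL}: F → M applies, adding M; J → FK applies, adding K. So (FJL)⁺ = {FJKLM}.
The closure contains neither all of R1 = {FGIJKLM} nor all of R2 = {FHJL}, so the common attributes are not a superkey of either fragment. The join is lossy.

No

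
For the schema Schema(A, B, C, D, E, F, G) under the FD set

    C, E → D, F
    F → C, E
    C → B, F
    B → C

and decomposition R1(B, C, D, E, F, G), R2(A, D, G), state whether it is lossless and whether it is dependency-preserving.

Lossless test: (D, G)⁺ = {D, G}, which is a superkey of neither fragment — lossy.
Dependency preservation: every FD's attributes lie within a single fragment, so each can be enforced locally — preserved.

lossy but dependency-preserving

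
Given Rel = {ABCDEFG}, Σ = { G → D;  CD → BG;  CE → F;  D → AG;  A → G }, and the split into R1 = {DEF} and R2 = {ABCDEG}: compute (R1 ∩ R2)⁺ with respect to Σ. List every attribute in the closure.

R1 ∩ R2 = {DE}.
D → AG applies, adding AG
Closure: {ADEG}.

ADEG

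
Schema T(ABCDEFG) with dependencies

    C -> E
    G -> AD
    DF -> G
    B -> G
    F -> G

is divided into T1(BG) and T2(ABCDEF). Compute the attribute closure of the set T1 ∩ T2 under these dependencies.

T1 ∩ T2 = {B}.
B → G applies, adding G
G → AD applies, adding AD
Closure: {ABDG}.

ABDG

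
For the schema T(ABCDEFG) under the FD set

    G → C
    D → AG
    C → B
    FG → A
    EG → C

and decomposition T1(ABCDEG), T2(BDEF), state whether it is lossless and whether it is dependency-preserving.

lossless but not dependency-preserving

Lossless test: (BDE)⁺ = {ABCDEG}, which contains all of one fragment — lossless.
Dependency preservation: the restricted closure of {FG} across the fragments never reaches {A}, so FG → A cannot be enforced without a join — not preserved.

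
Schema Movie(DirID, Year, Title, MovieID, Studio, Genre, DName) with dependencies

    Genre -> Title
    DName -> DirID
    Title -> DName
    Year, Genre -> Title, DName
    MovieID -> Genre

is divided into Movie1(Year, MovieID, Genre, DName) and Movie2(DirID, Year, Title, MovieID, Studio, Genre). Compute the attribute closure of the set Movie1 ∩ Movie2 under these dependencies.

DirID, Year, Title, MovieID, Genre, DName

Movie1 ∩ Movie2 = {Year, MovieID, Genre}.
Genre → Title applies, adding Title
Title → DName applies, adding DName
DName → DirID applies, adding DirID
Closure: {DirID, Year, Title, MovieID, Genre, DName}.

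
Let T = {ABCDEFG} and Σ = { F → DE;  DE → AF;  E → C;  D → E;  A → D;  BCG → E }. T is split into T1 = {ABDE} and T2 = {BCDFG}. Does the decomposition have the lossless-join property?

Yes

Common attributes: T1 ∩ T2 = {BD}.
Closure of {BD}: D → E applies, adding E; DE → AF applies, adding AF; E → C applies, adding C. So (BD)⁺ = {ABCDEF}.
This closure contains every attribute of T1, so T1 ∩ T2 → T1. The join is lossless.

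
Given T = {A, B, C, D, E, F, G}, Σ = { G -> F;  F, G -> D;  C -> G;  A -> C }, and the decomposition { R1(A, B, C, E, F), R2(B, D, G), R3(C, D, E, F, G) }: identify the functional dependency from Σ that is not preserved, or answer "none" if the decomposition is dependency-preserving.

G → F lies within R3.
F, G → D lies within R3.
C → G lies within R3.
A → C lies within R1.
Every dependency is enforceable on the fragments, so the decomposition is dependency-preserving.

none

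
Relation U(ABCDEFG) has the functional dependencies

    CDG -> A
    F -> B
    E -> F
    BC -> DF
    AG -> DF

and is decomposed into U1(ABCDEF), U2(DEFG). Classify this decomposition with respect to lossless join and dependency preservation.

lossy and not dependency-preserving

Lossless test: (DEF)⁺ = {BDEF}, which is a superkey of neither fragment — lossy.
Dependency preservation: the restricted closure of {CDG} across the fragments never reaches {A}, so CDG → A cannot be enforced without a join — not preserved.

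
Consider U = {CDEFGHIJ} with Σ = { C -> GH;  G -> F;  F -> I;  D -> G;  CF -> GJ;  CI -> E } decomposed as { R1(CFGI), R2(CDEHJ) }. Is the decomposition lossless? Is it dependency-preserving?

lossless but not dependency-preserving

Lossless test: (C)⁺ = {CEFGHIJ}, which contains all of one fragment — lossless.
Dependency preservation: the restricted closure of {D} across the fragments never reaches {G}, so D → G cannot be enforced without a join — not preserved.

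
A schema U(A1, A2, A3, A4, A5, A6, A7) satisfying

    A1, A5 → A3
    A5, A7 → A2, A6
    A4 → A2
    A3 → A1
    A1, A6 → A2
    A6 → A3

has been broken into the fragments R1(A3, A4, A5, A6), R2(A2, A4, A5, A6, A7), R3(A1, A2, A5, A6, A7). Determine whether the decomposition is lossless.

Chase test. Columns are A1, A2, A3, A4, A5, A6, A7; row i has aⱼ where attribute j ∈ Ri, else bᵢⱼ.
Initial tableau (one row per fragment):
  row 1: b11 b12 a3 a4 a5 a6 b17
  row 2: b21 a2 b23 a4 a5 a6 a7
  row 3: a1 a2 b33 b34 a5 a6 a7
Rows 1 and 2 agree on A4; apply A4→A2 and equate their A2 entries.
Rows 1 and 2 agree on A6; apply A6→A3 and equate their A3 entries.
Rows 1 and 3 agree on A6; apply A6→A3 and equate their A3 entries.
Rows 1 and 2 agree on A3; apply A3→A1 and equate their A1 entries.
Rows 1 and 3 agree on A3; apply A3→A1 and equate their A1 entries.
Row 2 is now all distinguished symbols — the join is lossless.

Yes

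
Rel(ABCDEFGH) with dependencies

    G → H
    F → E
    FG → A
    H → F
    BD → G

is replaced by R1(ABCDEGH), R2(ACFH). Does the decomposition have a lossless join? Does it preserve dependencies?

Lossless test: (ACH)⁺ = {ACEFH}, which contains all of one fragment — lossless.
Dependency preservation: the restricted closure of {F} across the fragments never reaches {E}, so F → E cannot be enforced without a join — not preserved.

lossless but not dependency-preserving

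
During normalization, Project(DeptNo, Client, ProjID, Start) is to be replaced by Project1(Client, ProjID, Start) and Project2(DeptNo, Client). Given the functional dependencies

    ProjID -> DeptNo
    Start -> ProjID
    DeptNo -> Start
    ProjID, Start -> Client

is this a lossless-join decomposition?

No

Common attributes: Project1 ∩ Project2 = {Client}.
No dependency enlarges {Client}, so (Client)⁺ = {Client}.
The closure contains neither all of Project1 = {Client, ProjID, Start} nor all of Project2 = {DeptNo, Client}, so the common attributes are not a superkey of either fragment. The join is lossy.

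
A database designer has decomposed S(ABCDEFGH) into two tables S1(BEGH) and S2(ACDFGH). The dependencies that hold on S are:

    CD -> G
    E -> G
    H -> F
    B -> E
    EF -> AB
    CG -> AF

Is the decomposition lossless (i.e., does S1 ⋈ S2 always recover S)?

Common attributes: S1 ∩ S2 = {GH}.
Closure of {GH}: H → F applies, adding F. So (GH)⁺ = {FGH}.
The closure contains neither all of S1 = {BEGH} nor all of S2 = {ACDFGH}, so the common attributes are not a superkey of either fragment. The join is lossy.

No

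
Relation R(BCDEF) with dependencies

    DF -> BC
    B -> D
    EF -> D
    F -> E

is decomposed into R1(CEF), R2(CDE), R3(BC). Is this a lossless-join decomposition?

Chase test. Columns are BCDEF; row i has aⱼ where attribute j ∈ Ri, else bᵢⱼ.
Initial tableau (one row per fragment):
  row 1: b11 a2 b13 a4 a5
  row 2: b21 a2 a3 a4 b25
  row 3: a1 a2 b33 b34 b35
No row becomes fully distinguished — the join is lossy.

No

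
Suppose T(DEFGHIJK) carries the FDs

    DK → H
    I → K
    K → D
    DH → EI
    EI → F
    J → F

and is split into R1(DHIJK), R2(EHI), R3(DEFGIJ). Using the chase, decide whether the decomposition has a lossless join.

Chase test. Columns are DEFGHIJK; row i has aⱼ where attribute j ∈ Ri, else bᵢⱼ.
Initial tableau (one row per fragment):
  row 1: a1 b12 b13 b14 a5 a6 a7 a8
  row 2: b21 a2 b23 b24 a5 a6 b27 b28
  row 3: a1 a2 a3 a4 b35 a6 a7 b38
Rows 1 and 2 agree on I; apply I→K and equate their K entries.
Rows 1 and 3 agree on I; apply I→K and equate their K entries.
Rows 1 and 2 agree on K; apply K→D and equate their D entries.
Rows 1 and 2 agree on DH; apply DH→EI and equate their EI entries.
Rows 1 and 2 agree on EI; apply EI→F and equate their F entries.
Rows 1 and 3 agree on EI; apply EI→F and equate their F entries.
Rows 1 and 3 agree on DK; apply DK→H and equate their H entries.
Row 3 is now all distinguished symbols — the join is lossless.

Yes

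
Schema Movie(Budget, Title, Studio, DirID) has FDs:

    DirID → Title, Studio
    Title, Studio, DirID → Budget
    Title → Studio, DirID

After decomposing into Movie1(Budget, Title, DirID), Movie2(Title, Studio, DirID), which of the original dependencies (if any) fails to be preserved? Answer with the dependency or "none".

none

DirID → Title, Studio lies within Movie2.
Title, Studio, DirID → Budget: restricted closure across fragments reaches Budget.
Title → Studio, DirID lies within Movie2.
Every dependency is enforceable on the fragments, so the decomposition is dependency-preserving.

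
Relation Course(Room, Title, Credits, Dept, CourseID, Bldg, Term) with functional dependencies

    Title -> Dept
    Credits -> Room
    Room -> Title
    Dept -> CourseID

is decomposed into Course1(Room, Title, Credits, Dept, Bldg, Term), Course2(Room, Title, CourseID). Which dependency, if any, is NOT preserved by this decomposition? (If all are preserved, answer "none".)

Dept -> CourseID

Check Dept → CourseID: no single fragment contains all of {Dept, CourseID}, and the restricted closure of {Dept} across the fragments never reaches {CourseID}.
Title → Dept is preserved.
Credits → Room is preserved.
Room → Title is preserved.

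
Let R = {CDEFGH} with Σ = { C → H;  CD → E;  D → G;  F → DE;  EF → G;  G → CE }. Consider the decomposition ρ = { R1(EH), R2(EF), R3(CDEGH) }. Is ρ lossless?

Chase test. Columns are CDEFGH; row i has aⱼ where attribute j ∈ Ri, else bᵢⱼ.
Initial tableau (one row per fragment):
  row 1: b11 b12 a3 b14 b15 a6
  row 2: b21 b22 a3 a4 b25 b26
  row 3: a1 a2 a3 b34 a5 a6
No row becomes fully distinguished — the join is lossy.

No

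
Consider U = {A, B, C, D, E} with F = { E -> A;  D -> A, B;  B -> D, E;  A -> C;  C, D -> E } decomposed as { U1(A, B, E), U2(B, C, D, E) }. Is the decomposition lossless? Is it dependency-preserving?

Lossless test: (B, E)⁺ = {A, B, C, D, E}, which contains all of one fragment — lossless.
Dependency preservation: the restricted closure of {A} across the fragments never reaches {C}, so A → C cannot be enforced without a join — not preserved.

lossless but not dependency-preserving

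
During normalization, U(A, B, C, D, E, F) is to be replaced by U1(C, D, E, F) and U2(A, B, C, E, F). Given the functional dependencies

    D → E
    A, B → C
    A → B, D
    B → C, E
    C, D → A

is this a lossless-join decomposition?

No

Common attributes: U1 ∩ U2 = {C, E, F}.
No dependency enlarges {C, E, F}, so (C, E, F)⁺ = {C, E, F}.
The closure contains neither all of U1 = {C, D, E, F} nor all of U2 = {A, B, C, E, F}, so the common attributes are not a superkey of either fragment. The join is lossy.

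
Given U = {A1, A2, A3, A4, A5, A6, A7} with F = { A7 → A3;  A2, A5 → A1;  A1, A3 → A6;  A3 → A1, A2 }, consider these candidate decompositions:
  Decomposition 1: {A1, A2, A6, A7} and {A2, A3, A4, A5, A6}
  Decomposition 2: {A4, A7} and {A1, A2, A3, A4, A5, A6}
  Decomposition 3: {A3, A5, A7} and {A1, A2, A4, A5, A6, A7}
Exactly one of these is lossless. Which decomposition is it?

Decomposition 3

Decomposition 1: common = {A2, A6}, closure = {A2, A6} → lossy.
Decomposition 2: common = {A4}, closure = {A4} → lossy.
Decomposition 3: common = {A5, A7}, closure = {A1, A2, A3, A5, A6, A7} → lossless.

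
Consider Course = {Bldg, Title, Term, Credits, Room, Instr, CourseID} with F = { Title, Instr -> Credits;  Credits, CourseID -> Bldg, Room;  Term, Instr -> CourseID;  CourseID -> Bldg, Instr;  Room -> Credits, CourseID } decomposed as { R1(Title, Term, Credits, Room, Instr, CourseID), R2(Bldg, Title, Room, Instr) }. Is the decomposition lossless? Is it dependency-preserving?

lossless but not dependency-preserving

Lossless test: (Title, Room, Instr)⁺ = {Bldg, Title, Credits, Room, Instr, CourseID}, which contains all of one fragment — lossless.
Dependency preservation: the restricted closure of {CourseID} across the fragments never reaches {Bldg, Instr}, so CourseID → Bldg, Instr cannot be enforced without a join — not preserved.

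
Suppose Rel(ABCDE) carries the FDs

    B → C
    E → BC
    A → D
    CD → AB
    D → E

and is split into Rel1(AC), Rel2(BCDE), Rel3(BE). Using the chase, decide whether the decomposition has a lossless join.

Chase test. Columns are ABCDE; row i has aⱼ where attribute j ∈ Reli, else bᵢⱼ.
Initial tableau (one row per fragment):
  row 1: a1 b12 a3 b14 b15
  row 2: b21 a2 a3 a4 a5
  row 3: b31 a2 b33 b34 a5
Rows 2 and 3 agree on B; apply B→C and equate their C entries.
No row becomes fully distinguished — the join is lossy.

No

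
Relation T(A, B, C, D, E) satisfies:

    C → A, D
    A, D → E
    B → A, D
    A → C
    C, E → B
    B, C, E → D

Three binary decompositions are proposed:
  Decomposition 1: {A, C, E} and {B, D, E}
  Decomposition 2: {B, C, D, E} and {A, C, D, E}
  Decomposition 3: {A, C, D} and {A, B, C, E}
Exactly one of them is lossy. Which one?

Decomposition 1

Decomposition 1: common = {E}, closure = {E} → lossy.
Decomposition 2: common = {C, D, E}, closure = {A, B, C, D, E} → lossless.
Decomposition 3: common = {A, C}, closure = {A, B, C, D, E} → lossless.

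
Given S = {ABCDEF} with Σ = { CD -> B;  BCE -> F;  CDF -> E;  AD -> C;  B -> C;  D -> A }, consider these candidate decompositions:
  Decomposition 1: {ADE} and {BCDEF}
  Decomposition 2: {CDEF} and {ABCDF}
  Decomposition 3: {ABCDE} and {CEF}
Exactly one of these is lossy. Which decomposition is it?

Decomposition 1: common = {DE}, closure = {ABCDEF} → lossless.
Decomposition 2: common = {CDF}, closure = {ABCDEF} → lossless.
Decomposition 3: common = {CE}, closure = {CE} → lossy.

Decomposition 3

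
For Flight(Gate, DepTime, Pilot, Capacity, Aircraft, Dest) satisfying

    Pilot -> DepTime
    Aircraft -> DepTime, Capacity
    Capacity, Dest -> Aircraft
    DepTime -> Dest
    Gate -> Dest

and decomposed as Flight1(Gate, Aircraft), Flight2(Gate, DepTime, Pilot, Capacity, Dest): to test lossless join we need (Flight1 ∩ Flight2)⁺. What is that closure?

Gate, Dest

Flight1 ∩ Flight2 = {Gate}.
Gate → Dest applies, adding Dest
Closure: {Gate, Dest}.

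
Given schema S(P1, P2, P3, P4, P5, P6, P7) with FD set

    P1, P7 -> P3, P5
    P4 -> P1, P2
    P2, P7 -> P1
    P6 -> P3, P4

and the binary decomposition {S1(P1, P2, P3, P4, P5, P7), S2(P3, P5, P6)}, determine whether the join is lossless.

No

Common attributes: S1 ∩ S2 = {P3, P5}.
No dependency enlarges {P3, P5}, so (P3, P5)⁺ = {P3, P5}.
The closure contains neither all of S1 = {P1, P2, P3, P4, P5, P7} nor all of S2 = {P3, P5, P6}, so the common attributes are not a superkey of either fragment. The join is lossy.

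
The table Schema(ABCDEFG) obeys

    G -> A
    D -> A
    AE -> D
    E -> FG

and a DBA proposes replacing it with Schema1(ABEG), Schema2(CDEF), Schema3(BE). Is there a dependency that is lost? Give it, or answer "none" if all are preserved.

Check D → A: no single fragment contains all of {AD}, and the restricted closure of {D} across the fragments never reaches {A}.
G → A is preserved.
AE → D is preserved.
E → FG is preserved.

D -> A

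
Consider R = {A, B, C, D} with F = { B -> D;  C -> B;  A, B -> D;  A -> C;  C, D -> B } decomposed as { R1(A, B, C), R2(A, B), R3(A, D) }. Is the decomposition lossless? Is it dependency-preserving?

Lossless test (chase): Rows 1 and 2 agree on B; apply B→D and equate their D entries. Rows 1 and 2 agree on A; apply A→C and equate their C entries. Rows 1 and 3 agree on A; apply A→C and equate their C entries. Rows 1 and 3 agree on C; apply C→B and equate their B entries. Rows 1 and 3 agree on A, B; apply A, B→D and equate their D entries. Row 1 is now all distinguished symbols — the join is lossless.
Dependency preservation: the restricted closure of {B} across the fragments never reaches {D}, so B → D cannot be enforced without a join — not preserved.

lossless but not dependency-preserving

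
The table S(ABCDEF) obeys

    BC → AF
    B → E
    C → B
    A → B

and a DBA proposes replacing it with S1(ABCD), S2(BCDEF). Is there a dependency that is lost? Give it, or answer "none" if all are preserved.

none

BC → AF: restricted closure across fragments reaches AF.
B → E lies within S2.
C → B lies within S1.
A → B lies within S1.
Every dependency is enforceable on the fragments, so the decomposition is dependency-preserving.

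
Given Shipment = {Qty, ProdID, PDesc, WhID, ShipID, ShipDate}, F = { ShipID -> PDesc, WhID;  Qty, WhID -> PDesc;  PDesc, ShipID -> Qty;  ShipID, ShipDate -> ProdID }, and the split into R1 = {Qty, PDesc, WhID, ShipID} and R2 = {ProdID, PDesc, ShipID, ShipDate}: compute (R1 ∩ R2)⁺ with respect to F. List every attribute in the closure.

R1 ∩ R2 = {PDesc, ShipID}.
ShipID → PDesc, WhID applies, adding WhID
PDesc, ShipID → Qty applies, adding Qty
Closure: {Qty, PDesc, WhID, ShipID}.

Qty, PDesc, WhID, ShipID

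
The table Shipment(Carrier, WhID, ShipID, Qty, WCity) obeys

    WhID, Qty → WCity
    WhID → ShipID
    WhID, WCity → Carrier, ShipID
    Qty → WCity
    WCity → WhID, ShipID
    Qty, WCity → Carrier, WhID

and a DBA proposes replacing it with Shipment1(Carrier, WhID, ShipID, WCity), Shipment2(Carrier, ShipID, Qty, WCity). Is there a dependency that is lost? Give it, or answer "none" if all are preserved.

WhID, Qty → WCity: restricted closure across fragments reaches WCity.
WhID → ShipID lies within Shipment1.
WhID, WCity → Carrier, ShipID lies within Shipment1.
Qty → WCity lies within Shipment2.
WCity → WhID, ShipID lies within Shipment1.
Qty, WCity → Carrier, WhID: restricted closure across fragments reaches Carrier, WhID.
Every dependency is enforceable on the fragments, so the decomposition is dependency-preserving.

none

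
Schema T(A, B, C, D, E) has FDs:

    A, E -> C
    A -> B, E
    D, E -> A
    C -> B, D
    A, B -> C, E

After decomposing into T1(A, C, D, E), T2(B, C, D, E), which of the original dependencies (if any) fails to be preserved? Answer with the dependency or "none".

none

A, E → C lies within T1.
A → B, E: restricted closure across fragments reaches B, E.
D, E → A lies within T1.
C → B, D lies within T2.
A, B → C, E: restricted closure across fragments reaches C, E.
Every dependency is enforceable on the fragments, so the decomposition is dependency-preserving.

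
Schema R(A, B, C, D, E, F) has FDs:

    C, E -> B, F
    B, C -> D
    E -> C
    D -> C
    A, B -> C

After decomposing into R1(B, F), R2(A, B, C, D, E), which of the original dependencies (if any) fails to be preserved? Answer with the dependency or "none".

Check C, E → B, F: no single fragment contains all of {B, C, E, F}, and the restricted closure of {C, E} across the fragments never reaches {B, F}.
B, C → D is preserved.
E → C is preserved.
D → C is preserved.
A, B → C is preserved.

C, E -> B, F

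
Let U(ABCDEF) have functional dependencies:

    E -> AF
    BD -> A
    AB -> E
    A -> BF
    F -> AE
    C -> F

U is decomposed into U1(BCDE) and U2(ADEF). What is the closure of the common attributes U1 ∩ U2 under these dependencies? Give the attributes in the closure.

U1 ∩ U2 = {DE}.
E → AF applies, adding AF
A → BF applies, adding B
Closure: {ABDEF}.

ABDEF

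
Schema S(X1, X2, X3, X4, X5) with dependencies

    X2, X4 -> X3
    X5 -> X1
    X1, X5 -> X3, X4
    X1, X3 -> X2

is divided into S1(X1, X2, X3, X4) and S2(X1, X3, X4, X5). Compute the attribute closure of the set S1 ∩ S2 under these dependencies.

S1 ∩ S2 = {X1, X3, X4}.
X1, X3 → X2 applies, adding X2
Closure: {X1, X2, X3, X4}.

X1, X2, X3, X4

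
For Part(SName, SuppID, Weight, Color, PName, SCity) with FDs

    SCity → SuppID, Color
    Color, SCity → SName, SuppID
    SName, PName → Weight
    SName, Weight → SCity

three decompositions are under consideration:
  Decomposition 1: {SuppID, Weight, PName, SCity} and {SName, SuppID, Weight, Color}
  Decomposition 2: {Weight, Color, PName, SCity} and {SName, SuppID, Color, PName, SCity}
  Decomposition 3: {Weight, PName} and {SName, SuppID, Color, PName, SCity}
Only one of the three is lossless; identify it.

Decomposition 2

Decomposition 1: common = {SuppID, Weight}, closure = {SuppID, Weight} → lossy.
Decomposition 2: common = {Color, PName, SCity}, closure = {SName, SuppID, Weight, Color, PName, SCity} → lossless.
Decomposition 3: common = {PName}, closure = {PName} → lossy.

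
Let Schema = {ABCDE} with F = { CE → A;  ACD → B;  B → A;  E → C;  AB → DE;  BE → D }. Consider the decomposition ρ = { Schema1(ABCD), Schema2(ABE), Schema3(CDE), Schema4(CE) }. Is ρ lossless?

Chase test. Columns are ABCDE; row i has aⱼ where attribute j ∈ Schemai, else bᵢⱼ.
Initial tableau (one row per fragment):
  row 1: a1 a2 a3 a4 b15
  row 2: a1 a2 b23 b24 a5
  row 3: b31 b32 a3 a4 a5
  row 4: b41 b42 a3 b44 a5
Rows 3 and 4 agree on CE; apply CE→A and equate their A entries.
Rows 2 and 3 agree on E; apply E→C and equate their C entries.
Rows 1 and 2 agree on AB; apply AB→DE and equate their DE entries.
Rows 1 and 3 agree on CE; apply CE→A and equate their A entries.
Rows 1 and 3 agree on ACD; apply ACD→B and equate their B entries.
Row 1 is now all distinguished symbols — the join is lossless.

Yes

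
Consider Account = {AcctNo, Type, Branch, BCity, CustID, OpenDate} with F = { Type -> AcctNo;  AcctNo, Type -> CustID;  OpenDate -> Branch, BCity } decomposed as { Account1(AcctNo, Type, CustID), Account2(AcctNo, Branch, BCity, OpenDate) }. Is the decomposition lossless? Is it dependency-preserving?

Lossless test: (AcctNo)⁺ = {AcctNo}, which is a superkey of neither fragment — lossy.
Dependency preservation: every FD's attributes lie within a single fragment, so each can be enforced locally — preserved.

lossy but dependency-preserving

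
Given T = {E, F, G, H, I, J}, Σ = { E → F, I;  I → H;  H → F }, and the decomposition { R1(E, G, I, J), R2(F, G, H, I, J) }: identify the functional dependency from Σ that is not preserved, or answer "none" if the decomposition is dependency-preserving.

none

E → F, I: restricted closure across fragments reaches F, I.
I → H lies within R2.
H → F lies within R2.
Every dependency is enforceable on the fragments, so the decomposition is dependency-preserving.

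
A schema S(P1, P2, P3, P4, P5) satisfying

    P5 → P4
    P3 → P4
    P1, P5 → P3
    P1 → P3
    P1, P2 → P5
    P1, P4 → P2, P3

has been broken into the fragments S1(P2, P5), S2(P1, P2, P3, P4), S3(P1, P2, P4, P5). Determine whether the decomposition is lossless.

Chase test. Columns are P1, P2, P3, P4, P5; row i has aⱼ where attribute j ∈ Si, else bᵢⱼ.
Initial tableau (one row per fragment):
  row 1: b11 a2 b13 b14 a5
  row 2: a1 a2 a3 a4 b25
  row 3: a1 a2 b33 a4 a5
Rows 1 and 3 agree on P5; apply P5→P4 and equate their P4 entries.
Rows 2 and 3 agree on P1; apply P1→P3 and equate their P3 entries.
Rows 2 and 3 agree on P1, P2; apply P1, P2→P5 and equate their P5 entries.
Row 2 is now all distinguished symbols — the join is lossless.

Yes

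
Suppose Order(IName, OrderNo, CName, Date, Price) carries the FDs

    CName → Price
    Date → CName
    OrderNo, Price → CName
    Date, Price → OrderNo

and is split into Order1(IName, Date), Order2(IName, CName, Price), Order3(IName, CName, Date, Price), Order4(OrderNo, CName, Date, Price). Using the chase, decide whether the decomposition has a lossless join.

Yes

Chase test. Columns are IName, OrderNo, CName, Date, Price; row i has aⱼ where attribute j ∈ Orderi, else bᵢⱼ.
Initial tableau (one row per fragment):
  row 1: a1 b12 b13 a4 b15
  row 2: a1 b22 a3 b24 a5
  row 3: a1 b32 a3 a4 a5
  row 4: b41 a2 a3 a4 a5
Rows 1 and 3 agree on Date; apply Date→CName and equate their CName entries.
Rows 3 and 4 agree on Date, Price; apply Date, Price→OrderNo and equate their OrderNo entries.
Rows 1 and 2 agree on CName; apply CName→Price and equate their Price entries.
Rows 1 and 3 agree on Date, Price; apply Date, Price→OrderNo and equate their OrderNo entries.
Row 1 is now all distinguished symbols — the join is lossless.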